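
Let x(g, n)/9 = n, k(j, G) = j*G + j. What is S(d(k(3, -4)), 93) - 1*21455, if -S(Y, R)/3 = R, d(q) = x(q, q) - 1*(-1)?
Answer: -21734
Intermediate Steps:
k(j, G) = j + G*j (k(j, G) = G*j + j = j + G*j)
x(g, n) = 9*n
d(q) = 1 + 9*q (d(q) = 9*q - 1*(-1) = 9*q + 1 = 1 + 9*q)
S(Y, R) = -3*R
S(d(k(3, -4)), 93) - 1*21455 = -3*93 - 1*21455 = -279 - 21455 = -21734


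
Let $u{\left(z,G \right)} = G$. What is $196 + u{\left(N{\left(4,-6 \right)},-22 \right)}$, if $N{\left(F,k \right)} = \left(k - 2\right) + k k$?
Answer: $174$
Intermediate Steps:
$N{\left(F,k \right)} = -2 + k + k^{2}$ ($N{\left(F,k \right)} = \left(-2 + k\right) + k^{2} = -2 + k + k^{2}$)
$196 + u{\left(N{\left(4,-6 \right)},-22 \right)} = 196 - 22 = 174$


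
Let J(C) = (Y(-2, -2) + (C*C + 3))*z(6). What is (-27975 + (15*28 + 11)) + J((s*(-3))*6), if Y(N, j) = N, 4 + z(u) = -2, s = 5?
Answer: -76150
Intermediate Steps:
z(u) = -6 (z(u) = -4 - 2 = -6)
J(C) = -6 - 6*C² (J(C) = (-2 + (C*C + 3))*(-6) = (-2 + (C² + 3))*(-6) = (-2 + (3 + C²))*(-6) = (1 + C²)*(-6) = -6 - 6*C²)
(-27975 + (15*28 + 11)) + J((s*(-3))*6) = (-27975 + (15*28 + 11)) + (-6 - 6*((5*(-3))*6)²) = (-27975 + (420 + 11)) + (-6 - 6*(-15*6)²) = (-27975 + 431) + (-6 - 6*(-90)²) = -27544 + (-6 - 6*8100) = -27544 + (-6 - 48600) = -27544 - 48606 = -76150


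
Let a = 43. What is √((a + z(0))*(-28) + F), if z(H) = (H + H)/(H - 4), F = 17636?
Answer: 4*√1027 ≈ 128.19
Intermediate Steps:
z(H) = 2*H/(-4 + H) (z(H) = (2*H)/(-4 + H) = 2*H/(-4 + H))
√((a + z(0))*(-28) + F) = √((43 + 2*0/(-4 + 0))*(-28) + 17636) = √((43 + 2*0/(-4))*(-28) + 17636) = √((43 + 2*0*(-¼))*(-28) + 17636) = √((43 + 0)*(-28) + 17636) = √(43*(-28) + 17636) = √(-1204 + 17636) = √16432 = 4*√1027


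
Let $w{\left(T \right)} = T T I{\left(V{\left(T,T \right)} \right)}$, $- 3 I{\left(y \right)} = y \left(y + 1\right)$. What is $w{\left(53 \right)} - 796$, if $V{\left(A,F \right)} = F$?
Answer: $-2680582$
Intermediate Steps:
$I{\left(y \right)} = - \frac{y \left(1 + y\right)}{3}$ ($I{\left(y \right)} = - \frac{y \left(y + 1\right)}{3} = - \frac{y \left(1 + y\right)}{3}$)
$w{\left(T \right)} = - \frac{T^{3} \left(1 + T\right)}{3}$ ($w{\left(T \right)} = T T \left(- \frac{T \left(1 + T\right)}{3}\right) = T^{2} \left(- \frac{T \left(1 + T\right)}{3}\right) = - \frac{T^{3} \left(1 + T\right)}{3}$)
$w{\left(53 \right)} - 796 = \frac{53^{3} \left(-1 - 53\right)}{3} - 796 = \frac{1}{3} \cdot 148877 \left(-1 - 53\right) - 796 = \frac{1}{3} \cdot 148877 \left(-54\right) - 796 = -2679786 - 796 = -2680582$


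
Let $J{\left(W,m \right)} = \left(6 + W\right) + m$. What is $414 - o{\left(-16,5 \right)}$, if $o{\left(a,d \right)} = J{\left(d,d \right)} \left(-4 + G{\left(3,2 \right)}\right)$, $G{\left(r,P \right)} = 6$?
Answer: $382$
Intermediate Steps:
$J{\left(W,m \right)} = 6 + W + m$
$o{\left(a,d \right)} = 12 + 4 d$ ($o{\left(a,d \right)} = \left(6 + d + d\right) \left(-4 + 6\right) = \left(6 + 2 d\right) 2 = 12 + 4 d$)
$414 - o{\left(-16,5 \right)} = 414 - \left(12 + 4 \cdot 5\right) = 414 - \left(12 + 20\right) = 414 - 32 = 382$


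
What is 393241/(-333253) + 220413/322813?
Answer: -53490013444/107578400689 ≈ -0.49722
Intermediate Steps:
393241/(-333253) + 220413/322813 = 393241*(-1/333253) + 220413*(1/322813) = -393241/333253 + 220413/322813 = -53490013444/107578400689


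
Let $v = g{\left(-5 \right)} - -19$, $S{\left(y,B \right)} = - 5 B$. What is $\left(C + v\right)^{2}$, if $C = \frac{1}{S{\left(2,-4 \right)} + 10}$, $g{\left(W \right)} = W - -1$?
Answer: $\frac{203401}{900} \approx 226.0$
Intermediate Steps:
$g{\left(W \right)} = 1 + W$ ($g{\left(W \right)} = W + 1 = 1 + W$)
$v = 15$ ($v = \left(1 - 5\right) - -19 = -4 + 19 = 15$)
$C = \frac{1}{30}$ ($C = \frac{1}{\left(-5\right) \left(-4\right) + 10} = \frac{1}{20 + 10} = \frac{1}{30} \approx 0.033333$)
$\left(C + v\right)^{2} = \left(\frac{1}{30} + 15\right)^{2} = \left(\frac{451}{30}\right)^{2} = \frac{203401}{900}$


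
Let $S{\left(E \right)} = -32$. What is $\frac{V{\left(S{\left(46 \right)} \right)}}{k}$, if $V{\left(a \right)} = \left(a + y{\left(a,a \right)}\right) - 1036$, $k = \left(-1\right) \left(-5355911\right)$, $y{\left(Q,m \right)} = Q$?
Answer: $- \frac{100}{486901} \approx -0.00020538$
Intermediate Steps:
$k = 5355911$
$V{\left(a \right)} = -1036 + 2 a$ ($V{\left(a \right)} = \left(a + a\right) - 1036 = 2 a - 1036 = -1036 + 2 a$)
$\frac{V{\left(S{\left(46 \right)} \right)}}{k} = \frac{-1036 + 2 \left(-32\right)}{5355911} = \left(-1036 - 64\right) \frac{1}{5355911} = \left(-1100\right) \frac{1}{5355911} = - \frac{100}{486901}$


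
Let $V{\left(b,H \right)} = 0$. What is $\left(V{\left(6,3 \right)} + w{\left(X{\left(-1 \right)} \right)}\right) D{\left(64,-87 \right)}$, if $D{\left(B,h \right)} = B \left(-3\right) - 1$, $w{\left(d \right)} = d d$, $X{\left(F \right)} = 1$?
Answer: $-193$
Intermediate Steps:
$w{\left(d \right)} = d^{2}$
$D{\left(B,h \right)} = -1 - 3 B$ ($D{\left(B,h \right)} = - 3 B - 1 = -1 - 3 B$)
$\left(V{\left(6,3 \right)} + w{\left(X{\left(-1 \right)} \right)}\right) D{\left(64,-87 \right)} = \left(0 + 1^{2}\right) \left(-1 - 192\right) = \left(0 + 1\right) \left(-1 - 192\right) = 1 \left(-193\right) = -193$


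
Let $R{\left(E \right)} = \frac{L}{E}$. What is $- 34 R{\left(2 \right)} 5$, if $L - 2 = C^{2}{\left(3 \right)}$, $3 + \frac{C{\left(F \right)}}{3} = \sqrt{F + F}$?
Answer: $-11645 + 4590 \sqrt{6} \approx -401.84$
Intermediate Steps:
$C{\left(F \right)} = -9 + 3 \sqrt{2} \sqrt{F}$ ($C{\left(F \right)} = -9 + 3 \sqrt{F + F} = -9 + 3 \sqrt{2 F} = -9 + 3 \sqrt{2} \sqrt{F}$)
$L = 2 + \left(-9 + 3 \sqrt{6}\right)^{2}$ ($L = 2 + \left(-9 + 3 \sqrt{2} \sqrt{3}\right)^{2} = 2 + \left(-9 + 3 \sqrt{6}\right)^{2} \approx 4.7276$)
$R{\left(E \right)} = \frac{137 - 54 \sqrt{6}}{E}$
$- 34 R{\left(2 \right)} 5 = - 34 \frac{137 - 54 \sqrt{6}}{2} \cdot 5 = - 34 \left(\frac{137}{2} - 27 \sqrt{6}\right) 5 = \left(-2329 + 918 \sqrt{6}\right) 5 = -11645 + 4590 \sqrt{6}$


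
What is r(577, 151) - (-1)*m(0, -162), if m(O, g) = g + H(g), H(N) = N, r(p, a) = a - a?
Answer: -324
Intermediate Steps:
r(p, a) = 0
m(O, g) = 2*g (m(O, g) = g + g = 2*g)
r(577, 151) - (-1)*m(0, -162) = 0 - (-1)*2*(-162) = 0 - (-1)*(-324) = 0 - 1*324 = 0 - 324 = -324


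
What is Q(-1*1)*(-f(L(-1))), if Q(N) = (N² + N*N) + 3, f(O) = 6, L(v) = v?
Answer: -30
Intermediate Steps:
Q(N) = 3 + 2*N² (Q(N) = (N² + N²) + 3 = 2*N² + 3 = 3 + 2*N²)
Q(-1*1)*(-f(L(-1))) = (3 + 2*(-1*1)²)*(-1*6) = (3 + 2*(-1)²)*(-6) = (3 + 2*1)*(-6) = (3 + 2)*(-6) = 5*(-6) = -30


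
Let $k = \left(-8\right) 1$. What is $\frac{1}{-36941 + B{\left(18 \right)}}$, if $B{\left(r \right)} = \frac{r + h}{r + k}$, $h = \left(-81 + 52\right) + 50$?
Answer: $- \frac{10}{369371} \approx -2.7073 \cdot 10^{-5}$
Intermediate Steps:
$k = -8$
$h = 21$ ($h = -29 + 50 = 21$)
$B{\left(r \right)} = \frac{21 + r}{-8 + r}$ ($B{\left(r \right)} = \frac{r + 21}{r - 8} = \frac{21 + r}{-8 + r}$)
$\frac{1}{-36941 + B{\left(18 \right)}} = \frac{1}{-36941 + \frac{21 + 18}{-8 + 18}} = \frac{1}{-36941 + \frac{1}{10} \cdot 39} = \frac{1}{-36941 + \frac{39}{10}} = \frac{1}{- \frac{369371}{10}} = - \frac{10}{369371}$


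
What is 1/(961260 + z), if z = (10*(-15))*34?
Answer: 1/956160 ≈ 1.0458e-6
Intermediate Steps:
z = -5100 (z = -150*34 = -5100)
1/(961260 + z) = 1/(961260 - 5100) = 1/956160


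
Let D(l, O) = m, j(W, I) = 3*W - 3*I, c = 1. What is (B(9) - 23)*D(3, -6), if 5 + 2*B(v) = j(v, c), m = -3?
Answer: 81/2 ≈ 40.500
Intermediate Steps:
j(W, I) = -3*I + 3*W
D(l, O) = -3
B(v) = -4 + 3*v/2 (B(v) = -5/2 + (-3*1 + 3*v)/2 = -5/2 + (-3 + 3*v)/2 = -5/2 + (-3/2 + 3*v/2) = -4 + 3*v/2)
(B(9) - 23)*D(3, -6) = ((-4 + (3/2)*9) - 23)*(-3) = ((-4 + 27/2) - 23)*(-3) = (19/2 - 23)*(-3) = -27/2*(-3) = 81/2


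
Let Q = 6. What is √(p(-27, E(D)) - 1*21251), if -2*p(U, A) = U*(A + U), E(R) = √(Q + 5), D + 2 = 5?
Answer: √(-86462 + 54*√11)/2 ≈ 146.87*I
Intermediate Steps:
D = 3 (D = -2 + 5 = 3)
E(R) = √11 (E(R) = √(6 + 5) = √11)
p(U, A) = -U*(A + U)/2
√(p(-27, E(D)) - 1*21251) = √(-½*(-27)*(√11 - 27) - 1*21251) = √(-½*(-27)*(-27 + √11) - 21251) = √((-729/2 + 27*√11/2) - 21251) = √(-43231/2 + 27*√11/2)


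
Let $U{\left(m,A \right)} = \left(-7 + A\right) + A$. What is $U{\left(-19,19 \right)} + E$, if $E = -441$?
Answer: $-410$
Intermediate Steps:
$U{\left(m,A \right)} = -7 + 2 A$
$U{\left(-19,19 \right)} + E = \left(-7 + 2 \cdot 19\right) - 441 = \left(-7 + 38\right) - 441 = 31 - 441 = -410$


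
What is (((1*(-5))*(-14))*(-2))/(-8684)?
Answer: 35/2171 ≈ 0.016122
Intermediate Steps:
(((1*(-5))*(-14))*(-2))/(-8684) = (-5*(-14)*(-2))*(-1/8684) = (70*(-2))*(-1/8684) = -140*(-1/8684) = 35/2171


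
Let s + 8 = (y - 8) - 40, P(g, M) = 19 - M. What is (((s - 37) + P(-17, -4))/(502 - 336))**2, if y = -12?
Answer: 1681/6889 ≈ 0.24401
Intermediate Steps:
s = -68 (s = -8 + ((-12 - 8) - 40) = -8 + (-20 - 40) = -8 - 60 = -68)
(((s - 37) + P(-17, -4))/(502 - 336))**2 = (((-68 - 37) + (19 - 1*(-4)))/(502 - 336))**2 = ((-105 + (19 + 4))/166)**2 = ((-105 + 23)*(1/166))**2 = (-82*1/166)**2 = (-41/83)**2 = 1681/6889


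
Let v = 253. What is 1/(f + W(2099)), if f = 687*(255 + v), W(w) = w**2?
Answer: 1/4754797 ≈ 2.1031e-7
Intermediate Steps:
f = 348996 (f = 687*(255 + 253) = 687*508 = 348996)
1/(f + W(2099)) = 1/(348996 + 2099**2) = 1/(348996 + 4405801) = 1/4754797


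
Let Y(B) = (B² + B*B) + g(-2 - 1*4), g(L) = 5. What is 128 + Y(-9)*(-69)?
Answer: -11395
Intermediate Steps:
Y(B) = 5 + 2*B² (Y(B) = (B² + B*B) + 5 = (B² + B²) + 5 = 2*B² + 5 = 5 + 2*B²)
128 + Y(-9)*(-69) = 128 + (5 + 2*(-9)²)*(-69) = 128 + (5 + 2*81)*(-69) = 128 + (5 + 162)*(-69) = 128 + 167*(-69) = 128 - 11523 = -11395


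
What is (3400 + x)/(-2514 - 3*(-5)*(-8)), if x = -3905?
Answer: 505/2634 ≈ 0.19172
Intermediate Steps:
(3400 + x)/(-2514 - 3*(-5)*(-8)) = (3400 - 3905)/(-2514 - 3*(-5)*(-8)) = -505/(-2514 + 15*(-8)) = -505/(-2514 - 120) = -505/(-2634) = -505*(-1/2634) = 505/2634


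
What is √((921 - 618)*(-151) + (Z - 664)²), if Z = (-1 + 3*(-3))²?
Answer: √272343 ≈ 521.87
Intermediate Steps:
Z = 100 (Z = (-1 - 9)² = (-10)² = 100)
√((921 - 618)*(-151) + (Z - 664)²) = √((921 - 618)*(-151) + (100 - 664)²) = √(303*(-151) + (-564)²) = √(-45753 + 318096) = √272343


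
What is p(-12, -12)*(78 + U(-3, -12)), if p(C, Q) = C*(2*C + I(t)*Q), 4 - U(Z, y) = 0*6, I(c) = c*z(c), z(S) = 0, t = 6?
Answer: 23616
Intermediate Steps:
I(c) = 0 (I(c) = c*0 = 0)
U(Z, y) = 4 (U(Z, y) = 4 - 0*6 = 4 - 1*0 = 4 + 0 = 4)
p(C, Q) = 2*C² (p(C, Q) = C*(2*C + 0*Q) = C*(2*C + 0) = C*(2*C) = 2*C²)
p(-12, -12)*(78 + U(-3, -12)) = (2*(-12)²)*(78 + 4) = (2*144)*82 = 288*82 = 23616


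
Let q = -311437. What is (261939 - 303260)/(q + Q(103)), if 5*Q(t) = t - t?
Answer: 5903/44491 ≈ 0.13268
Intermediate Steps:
Q(t) = 0 (Q(t) = (t - t)/5 = (⅕)*0 = 0)
(261939 - 303260)/(q + Q(103)) = (261939 - 303260)/(-311437 + 0) = -41321/(-311437) = -41321*(-1/311437) = 5903/44491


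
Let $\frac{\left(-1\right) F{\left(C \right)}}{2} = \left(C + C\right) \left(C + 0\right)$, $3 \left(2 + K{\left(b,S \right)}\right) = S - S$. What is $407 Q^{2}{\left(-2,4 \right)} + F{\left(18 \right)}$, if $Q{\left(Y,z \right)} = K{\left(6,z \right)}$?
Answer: $332$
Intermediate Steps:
$K{\left(b,S \right)} = -2$ ($K{\left(b,S \right)} = -2 + \frac{S - S}{3} = -2 + \frac{1}{3} \cdot 0 = -2 + 0 = -2$)
$F{\left(C \right)} = - 4 C^{2}$ ($F{\left(C \right)} = - 2 \left(C + C\right) \left(C + 0\right) = - 2 \cdot 2 C C = - 2 \cdot 2 C^{2} = - 4 C^{2}$)
$Q{\left(Y,z \right)} = -2$
$407 Q^{2}{\left(-2,4 \right)} + F{\left(18 \right)} = 407 \left(-2\right)^{2} - 4 \cdot 18^{2} = 407 \cdot 4 - 1296 = 1628 - 1296 = 332$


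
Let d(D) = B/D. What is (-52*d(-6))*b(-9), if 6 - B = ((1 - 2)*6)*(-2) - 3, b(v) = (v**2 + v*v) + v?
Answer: -3978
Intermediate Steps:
b(v) = v + 2*v**2 (b(v) = (v**2 + v**2) + v = 2*v**2 + v = v + 2*v**2)
B = -3 (B = 6 - (((1 - 2)*6)*(-2) - 3) = 6 - (-1*6*(-2) - 3) = 6 - (-6*(-2) - 3) = 6 - (12 - 3) = 6 - 1*9 = 6 - 9 = -3)
d(D) = -3/D
(-52*d(-6))*b(-9) = (-(-156)/(-6))*(-9*(1 + 2*(-9))) = (-(-156)*(-1)/6)*(-9*(1 - 18)) = (-52*1/2)*(-9*(-17)) = -26*153 = -3978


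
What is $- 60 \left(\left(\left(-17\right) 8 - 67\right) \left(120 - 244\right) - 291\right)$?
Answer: $-1492860$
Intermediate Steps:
$- 60 \left(\left(\left(-17\right) 8 - 67\right) \left(120 - 244\right) - 291\right) = - 60 \left(\left(-136 - 67\right) \left(-124\right) - 291\right) = - 60 \left(\left(-203\right) \left(-124\right) - 291\right) = - 60 \left(25172 - 291\right) = \left(-60\right) 24881 = -1492860$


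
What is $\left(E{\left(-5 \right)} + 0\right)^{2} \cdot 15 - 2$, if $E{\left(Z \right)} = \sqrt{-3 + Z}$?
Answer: $-122$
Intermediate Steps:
$\left(E{\left(-5 \right)} + 0\right)^{2} \cdot 15 - 2 = \left(\sqrt{-3 - 5} + 0\right)^{2} \cdot 15 - 2 = \left(\sqrt{-8} + 0\right)^{2} \cdot 15 + \left(-5 + 3\right) = \left(2 i \sqrt{2} + 0\right)^{2} \cdot 15 - 2 = \left(2 i \sqrt{2}\right)^{2} \cdot 15 - 2 = \left(-8\right) 15 - 2 = -120 - 2 = -122$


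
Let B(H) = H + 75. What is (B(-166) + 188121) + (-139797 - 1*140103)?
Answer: -91870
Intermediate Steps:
B(H) = 75 + H
(B(-166) + 188121) + (-139797 - 1*140103) = ((75 - 166) + 188121) + (-139797 - 1*140103) = (-91 + 188121) + (-139797 - 140103) = 188030 - 279900 = -91870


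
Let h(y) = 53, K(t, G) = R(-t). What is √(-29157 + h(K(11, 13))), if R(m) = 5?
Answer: 4*I*√1819 ≈ 170.6*I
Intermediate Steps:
K(t, G) = 5
√(-29157 + h(K(11, 13))) = √(-29157 + 53) = √(-29104) = 4*I*√1819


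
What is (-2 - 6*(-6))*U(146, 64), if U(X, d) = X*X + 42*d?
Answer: 816136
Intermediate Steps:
U(X, d) = X**2 + 42*d
(-2 - 6*(-6))*U(146, 64) = (-2 - 6*(-6))*(146**2 + 42*64) = (-2 + 36)*(21316 + 2688) = 34*24004 = 816136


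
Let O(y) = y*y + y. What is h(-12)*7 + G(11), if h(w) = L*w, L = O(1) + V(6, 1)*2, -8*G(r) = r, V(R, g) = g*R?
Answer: -9419/8 ≈ -1177.4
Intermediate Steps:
V(R, g) = R*g
G(r) = -r/8
O(y) = y + y**2 (O(y) = y**2 + y = y + y**2)
L = 14 (L = 1*(1 + 1) + (6*1)*2 = 1*2 + 6*2 = 2 + 12 = 14)
h(w) = 14*w
h(-12)*7 + G(11) = (14*(-12))*7 - 1/8*11 = -168*7 - 11/8 = -1176 - 11/8 = -9419/8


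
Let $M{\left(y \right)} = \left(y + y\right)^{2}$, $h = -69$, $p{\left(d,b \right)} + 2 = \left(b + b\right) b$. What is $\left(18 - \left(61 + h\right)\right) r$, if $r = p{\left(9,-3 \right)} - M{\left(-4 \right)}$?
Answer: $-1248$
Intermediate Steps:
$p{\left(d,b \right)} = -2 + 2 b^{2}$ ($p{\left(d,b \right)} = -2 + \left(b + b\right) b = -2 + 2 b b = -2 + 2 b^{2}$)
$M{\left(y \right)} = 4 y^{2}$ ($M{\left(y \right)} = \left(2 y\right)^{2} = 4 y^{2}$)
$r = -48$ ($r = \left(-2 + 2 \left(-3\right)^{2}\right) - 4 \left(-4\right)^{2} = \left(-2 + 2 \cdot 9\right) - 4 \cdot 16 = \left(-2 + 18\right) - 64 = 16 - 64 = -48$)
$\left(18 - \left(61 + h\right)\right) r = \left(18 - -8\right) \left(-48\right) = \left(18 + \left(-61 + 69\right)\right) \left(-48\right) = \left(18 + 8\right) \left(-48\right) = 26 \left(-48\right) = -1248$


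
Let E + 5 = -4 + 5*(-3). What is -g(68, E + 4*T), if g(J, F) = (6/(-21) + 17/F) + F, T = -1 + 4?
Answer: 1151/84 ≈ 13.702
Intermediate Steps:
T = 3
E = -24 (E = -5 + (-4 + 5*(-3)) = -5 + (-4 - 15) = -5 - 19 = -24)
g(J, F) = -2/7 + F + 17/F (g(J, F) = (6*(-1/21) + 17/F) + F = (-2/7 + 17/F) + F = -2/7 + F + 17/F)
-g(68, E + 4*T) = -(-2/7 + (-24 + 4*3) + 17/(-24 + 4*3)) = -(-2/7 + (-24 + 12) + 17/(-24 + 12)) = -(-2/7 - 12 + 17/(-12)) = -(-2/7 - 12 + 17*(-1/12)) = -(-2/7 - 12 - 17/12) = -1*(-1151/84) = 1151/84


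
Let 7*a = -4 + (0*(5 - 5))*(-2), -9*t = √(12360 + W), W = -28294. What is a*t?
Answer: 4*I*√15934/63 ≈ 8.0146*I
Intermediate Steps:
t = -I*√15934/9 (t = -√(12360 - 28294)/9 = -I*√15934/9 ≈ -14.026*I)
a = -4/7 (a = (-4 + (0*(5 - 5))*(-2))/7 = (-4 + (0*0)*(-2))/7 = (-4 + 0*(-2))/7 = (-4 + 0)/7 = (⅐)*(-4) = -4/7 ≈ -0.57143)
a*t = -(-4)*I*√15934/63 = 4*I*√15934/63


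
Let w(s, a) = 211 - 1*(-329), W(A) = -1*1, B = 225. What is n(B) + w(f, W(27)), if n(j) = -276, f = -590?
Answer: 264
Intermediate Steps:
W(A) = -1
w(s, a) = 540 (w(s, a) = 211 + 329 = 540)
n(B) + w(f, W(27)) = -276 + 540 = 264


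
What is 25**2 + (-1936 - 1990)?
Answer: -3301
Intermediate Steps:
25**2 + (-1936 - 1990) = 625 - 3926 = -3301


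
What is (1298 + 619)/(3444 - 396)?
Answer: 639/1016 ≈ 0.62894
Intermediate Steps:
(1298 + 619)/(3444 - 396) = 1917/3048 = 1917*(1/3048) = 639/1016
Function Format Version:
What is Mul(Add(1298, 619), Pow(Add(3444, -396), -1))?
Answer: Rational(639, 1016) ≈ 0.62894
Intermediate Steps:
Mul(Add(1298, 619), Pow(Add(3444, -396), -1)) = Mul(1917, Pow(3048, -1)) = Mul(1917, Rational(1, 3048)) = Rational(639, 1016)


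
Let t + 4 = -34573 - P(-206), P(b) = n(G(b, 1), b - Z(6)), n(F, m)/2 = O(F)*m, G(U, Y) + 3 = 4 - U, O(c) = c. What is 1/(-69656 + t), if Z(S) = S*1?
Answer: -1/16465 ≈ -6.0735e-5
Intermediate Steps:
Z(S) = S
G(U, Y) = 1 - U (G(U, Y) = -3 + (4 - U) = 1 - U)
n(F, m) = 2*F*m (n(F, m) = 2*(F*m) = 2*F*m)
P(b) = 2*(1 - b)*(-6 + b) (P(b) = 2*(1 - b)*(b - 1*6) = 2*(1 - b)*(b - 6) = 2*(1 - b)*(-6 + b))
t = 53191 (t = -4 + (-34573 - (-2)*(-1 - 206)*(-6 - 206)) = -4 + (-34573 - (-2)*(-207)*(-212)) = -4 + (-34573 - 1*(-87768)) = -4 + (-34573 + 87768) = -4 + 53195 = 53191)
1/(-69656 + t) = 1/(-69656 + 53191) = 1/(-16465) = -1/16465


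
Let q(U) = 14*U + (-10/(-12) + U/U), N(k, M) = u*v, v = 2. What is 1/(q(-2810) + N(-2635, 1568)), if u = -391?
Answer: -6/240721 ≈ -2.4925e-5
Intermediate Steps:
N(k, M) = -782 (N(k, M) = -391*2 = -782)
q(U) = 11/6 + 14*U (q(U) = 14*U + (-10*(-1/12) + 1) = 14*U + (⅚ + 1) = 14*U + 11/6 = 11/6 + 14*U)
1/(q(-2810) + N(-2635, 1568)) = 1/((11/6 + 14*(-2810)) - 782) = 1/((11/6 - 39340) - 782) = 1/(-236029/6 - 782) = 1/(-240721/6) = -6/240721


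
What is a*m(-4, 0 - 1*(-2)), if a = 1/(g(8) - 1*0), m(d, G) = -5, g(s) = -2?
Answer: 5/2 ≈ 2.5000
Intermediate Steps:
a = -1/2 (a = 1/(-2 - 1*0) = 1/(-2 + 0) = 1/(-2) = -1/2 ≈ -0.50000)
a*m(-4, 0 - 1*(-2)) = -1/2*(-5) = 5/2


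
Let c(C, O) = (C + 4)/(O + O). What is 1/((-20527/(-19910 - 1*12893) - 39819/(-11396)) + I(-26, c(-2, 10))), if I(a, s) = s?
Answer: 1869114940/7887453239 ≈ 0.23697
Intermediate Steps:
c(C, O) = (4 + C)/(2*O) (c(C, O) = (4 + C)/((2*O)) = (4 + C)*(1/(2*O)) = (4 + C)/(2*O))
1/((-20527/(-19910 - 1*12893) - 39819/(-11396)) + I(-26, c(-2, 10))) = 1/((-20527/(-19910 - 1*12893) - 39819/(-11396)) + (1/2)*(4 - 2)/10) = 1/((-20527/(-19910 - 12893) - 39819*(-1/11396)) + (1/2)*(1/10)*2) = 1/((-20527/(-32803) + 39819/11396) + 1/10) = 1/((-20527*(-1/32803) + 39819/11396) + 1/10) = 1/((20527/32803 + 39819/11396) + 1/10) = 1/(1540108349/373822988 + 1/10) = 1/(7887453239/1869114940) = 1869114940/7887453239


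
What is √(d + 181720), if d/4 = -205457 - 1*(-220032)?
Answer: 2*√60005 ≈ 489.92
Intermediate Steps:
d = 58300 (d = 4*(-205457 - 1*(-220032)) = 4*(-205457 + 220032) = 4*14575 = 58300)
√(d + 181720) = √(58300 + 181720) = √240020 = 2*√60005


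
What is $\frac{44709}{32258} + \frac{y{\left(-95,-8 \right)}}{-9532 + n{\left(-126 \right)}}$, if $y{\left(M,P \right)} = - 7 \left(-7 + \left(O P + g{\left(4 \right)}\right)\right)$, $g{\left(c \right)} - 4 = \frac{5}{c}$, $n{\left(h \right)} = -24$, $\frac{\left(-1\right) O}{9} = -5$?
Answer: $\frac{691107767}{616514896} \approx 1.121$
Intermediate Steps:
$O = 45$ ($O = \left(-9\right) \left(-5\right) = 45$)
$g{\left(c \right)} = 4 + \frac{5}{c}$
$y{\left(M,P \right)} = \frac{49}{4} - 315 P$ ($y{\left(M,P \right)} = - 7 \left(-7 + \left(45 P + \left(4 + \frac{5}{4}\right)\right)\right) = - 7 \left(-7 + \left(45 P + \frac{21}{4}\right)\right) = - 7 \left(-7 + \left(\frac{21}{4} + 45 P\right)\right) = - 7 \left(- \frac{7}{4} + 45 P\right) = \frac{49}{4} - 315 P$)
$\frac{44709}{32258} + \frac{y{\left(-95,-8 \right)}}{-9532 + n{\left(-126 \right)}} = \frac{44709}{32258} + \frac{\frac{49}{4} - -2520}{-9532 - 24} = 44709 \cdot \frac{1}{32258} + \frac{\frac{49}{4} + 2520}{-9556} = \frac{44709}{32258} + \frac{10129}{4} \left(- \frac{1}{9556}\right) = \frac{44709}{32258} - \frac{10129}{38224} = \frac{691107767}{616514896}$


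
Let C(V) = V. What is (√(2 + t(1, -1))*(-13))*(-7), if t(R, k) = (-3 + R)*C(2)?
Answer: 91*I*√2 ≈ 128.69*I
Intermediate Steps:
t(R, k) = -6 + 2*R (t(R, k) = (-3 + R)*2 = -6 + 2*R)
(√(2 + t(1, -1))*(-13))*(-7) = (√(2 + (-6 + 2*1))*(-13))*(-7) = (√(2 + (-6 + 2))*(-13))*(-7) = (√(2 - 4)*(-13))*(-7) = (√(-2)*(-13))*(-7) = ((I*√2)*(-13))*(-7) = -13*I*√2*(-7) = 91*I*√2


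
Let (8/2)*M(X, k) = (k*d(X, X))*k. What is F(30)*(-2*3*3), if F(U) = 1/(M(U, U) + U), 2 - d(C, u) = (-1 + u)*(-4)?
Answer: -3/4430 ≈ -0.00067720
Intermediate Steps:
d(C, u) = -2 + 4*u (d(C, u) = 2 - (-1 + u)*(-4) = 2 - (4 - 4*u) = 2 + (-4 + 4*u) = -2 + 4*u)
M(X, k) = k**2*(-2 + 4*X)/4 (M(X, k) = ((k*(-2 + 4*X))*k)/4 = (k**2*(-2 + 4*X))/4 = k**2*(-2 + 4*X)/4)
F(U) = 1/(U + U**2*(-1/2 + U)) (F(U) = 1/(U**2*(-1/2 + U) + U) = 1/(U + U**2*(-1/2 + U)))
F(30)*(-2*3*3) = (2/(30*(2 + 30*(-1 + 2*30))))*(-2*3*3) = (2*(1/30)/(2 + 30*(-1 + 60)))*(-6*3) = (2*(1/30)/(2 + 30*59))*(-18) = (2*(1/30)/(2 + 1770))*(-18) = (2*(1/30)/1772)*(-18) = (2*(1/30)*(1/1772))*(-18) = (1/26580)*(-18) = -3/4430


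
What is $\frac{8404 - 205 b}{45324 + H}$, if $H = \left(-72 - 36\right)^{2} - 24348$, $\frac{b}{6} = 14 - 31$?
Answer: $\frac{14657}{16320} \approx 0.8981$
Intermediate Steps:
$b = -102$ ($b = 6 \left(14 - 31\right) = 6 \left(-17\right) = -102$)
$H = -12684$ ($H = \left(-108\right)^{2} - 24348 = 11664 - 24348 = -12684$)
$\frac{8404 - 205 b}{45324 + H} = \frac{8404 - -20910}{45324 - 12684} = \frac{8404 + 20910}{32640} = 29314 \cdot \frac{1}{32640} = \frac{14657}{16320}$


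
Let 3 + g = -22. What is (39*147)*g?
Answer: -143325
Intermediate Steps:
g = -25 (g = -3 - 22 = -25)
(39*147)*g = (39*147)*(-25) = 5733*(-25) = -143325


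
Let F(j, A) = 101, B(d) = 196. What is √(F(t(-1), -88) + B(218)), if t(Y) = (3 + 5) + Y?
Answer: 3*√33 ≈ 17.234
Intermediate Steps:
t(Y) = 8 + Y
√(F(t(-1), -88) + B(218)) = √(101 + 196) = √297 = 3*√33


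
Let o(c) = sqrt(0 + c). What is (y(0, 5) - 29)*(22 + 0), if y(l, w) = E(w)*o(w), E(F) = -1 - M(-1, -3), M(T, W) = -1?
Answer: -638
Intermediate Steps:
o(c) = sqrt(c)
E(F) = 0 (E(F) = -1 - 1*(-1) = -1 + 1 = 0)
y(l, w) = 0 (y(l, w) = 0*sqrt(w) = 0)
(y(0, 5) - 29)*(22 + 0) = (0 - 29)*(22 + 0) = -29*22 = -638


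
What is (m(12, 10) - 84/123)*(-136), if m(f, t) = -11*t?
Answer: 617168/41 ≈ 15053.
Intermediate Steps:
(m(12, 10) - 84/123)*(-136) = (-11*10 - 84/123)*(-136) = (-110 - 84*1/123)*(-136) = (-110 - 28/41)*(-136) = -4538/41*(-136) = 617168/41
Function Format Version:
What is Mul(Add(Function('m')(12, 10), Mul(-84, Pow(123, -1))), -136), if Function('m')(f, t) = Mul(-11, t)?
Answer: Rational(617168, 41) ≈ 15053.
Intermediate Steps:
Mul(Add(Function('m')(12, 10), Mul(-84, Pow(123, -1))), -136) = Mul(Add(Mul(-11, 10), Mul(-84, Pow(123, -1))), -136) = Mul(Add(-110, Mul(-84, Rational(1, 123))), -136) = Mul(Add(-110, Rational(-28, 41)), -136) = Mul(Rational(-4538, 41), -136) = Rational(617168, 41)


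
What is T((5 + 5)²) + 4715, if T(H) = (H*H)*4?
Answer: 44715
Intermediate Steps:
T(H) = 4*H² (T(H) = H²*4 = 4*H²)
T((5 + 5)²) + 4715 = 4*((5 + 5)²)² + 4715 = 4*(10²)² + 4715 = 4*100² + 4715 = 4*10000 + 4715 = 40000 + 4715 = 44715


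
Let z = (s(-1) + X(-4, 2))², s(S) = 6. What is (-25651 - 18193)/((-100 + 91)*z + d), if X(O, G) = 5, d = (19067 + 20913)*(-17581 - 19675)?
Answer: 43844/1489495969 ≈ 2.9435e-5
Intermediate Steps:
d = -1489494880 (d = 39980*(-37256) = -1489494880)
z = 121 (z = (6 + 5)² = 11² = 121)
(-25651 - 18193)/((-100 + 91)*z + d) = (-25651 - 18193)/((-100 + 91)*121 - 1489494880) = -43844/(-9*121 - 1489494880) = -43844/(-1089 - 1489494880) = -43844/(-1489495969) = -43844*(-1/1489495969) = 43844/1489495969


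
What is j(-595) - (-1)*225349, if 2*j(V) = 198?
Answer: 225448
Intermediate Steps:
j(V) = 99 (j(V) = (1/2)*198 = 99)
j(-595) - (-1)*225349 = 99 - (-1)*225349 = 99 - 1*(-225349) = 99 + 225349 = 225448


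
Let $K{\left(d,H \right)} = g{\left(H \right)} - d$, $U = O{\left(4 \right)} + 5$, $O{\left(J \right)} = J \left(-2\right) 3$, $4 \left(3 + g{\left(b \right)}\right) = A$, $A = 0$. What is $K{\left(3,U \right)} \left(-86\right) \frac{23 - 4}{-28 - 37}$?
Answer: $- \frac{9804}{65} \approx -150.83$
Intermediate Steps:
$g{\left(b \right)} = -3$ ($g{\left(b \right)} = -3 + \frac{1}{4} \cdot 0 = -3 + 0 = -3$)
$O{\left(J \right)} = - 6 J$ ($O{\left(J \right)} = - 2 J 3 = - 6 J$)
$U = -19$ ($U = \left(-6\right) 4 + 5 = -24 + 5 = -19$)
$K{\left(d,H \right)} = -3 - d$
$K{\left(3,U \right)} \left(-86\right) \frac{23 - 4}{-28 - 37} = \left(-3 - 3\right) \left(-86\right) \frac{23 - 4}{-28 - 37} = \left(-3 - 3\right) \left(-86\right) \frac{19}{-65} = \left(-6\right) \left(-86\right) 19 \left(- \frac{1}{65}\right) = 516 \left(- \frac{19}{65}\right) = - \frac{9804}{65}$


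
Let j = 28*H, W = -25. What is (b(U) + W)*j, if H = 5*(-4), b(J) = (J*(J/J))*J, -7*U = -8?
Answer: 92880/7 ≈ 13269.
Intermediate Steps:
U = 8/7 (U = -1/7*(-8) = 8/7 ≈ 1.1429)
b(J) = J**2 (b(J) = (J*1)*J = J*J = J**2)
H = -20
j = -560 (j = 28*(-20) = -560)
(b(U) + W)*j = ((8/7)**2 - 25)*(-560) = (64/49 - 25)*(-560) = -1161/49*(-560) = 92880/7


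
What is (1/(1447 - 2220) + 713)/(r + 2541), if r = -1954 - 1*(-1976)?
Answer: 551148/1981199 ≈ 0.27819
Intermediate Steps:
r = 22 (r = -1954 + 1976 = 22)
(1/(1447 - 2220) + 713)/(r + 2541) = (1/(1447 - 2220) + 713)/(22 + 2541) = (1/(-773) + 713)/2563 = (-1/773 + 713)*(1/2563) = (551148/773)*(1/2563) = 551148/1981199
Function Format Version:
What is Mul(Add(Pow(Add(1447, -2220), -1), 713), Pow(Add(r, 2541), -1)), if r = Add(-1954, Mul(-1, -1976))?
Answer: Rational(551148, 1981199) ≈ 0.27819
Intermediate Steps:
r = 22 (r = Add(-1954, 1976) = 22)
Mul(Add(Pow(Add(1447, -2220), -1), 713), Pow(Add(r, 2541), -1)) = Mul(Add(Pow(Add(1447, -2220), -1), 713), Pow(Add(22, 2541), -1)) = Mul(Add(Pow(-773, -1), 713), Pow(2563, -1)) = Mul(Add(Rational(-1, 773), 713), Rational(1, 2563)) = Mul(Rational(551148, 773), Rational(1, 2563)) = Rational(551148, 1981199)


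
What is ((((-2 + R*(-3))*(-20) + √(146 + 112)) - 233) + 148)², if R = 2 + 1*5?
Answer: (375 + √258)² ≈ 1.5293e+5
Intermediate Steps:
R = 7 (R = 2 + 5 = 7)
((((-2 + R*(-3))*(-20) + √(146 + 112)) - 233) + 148)² = ((((-2 + 7*(-3))*(-20) + √(146 + 112)) - 233) + 148)² = ((((-2 - 21)*(-20) + √258) - 233) + 148)² = (((-23*(-20) + √258) - 233) + 148)² = (((460 + √258) - 233) + 148)² = ((227 + √258) + 148)² = (375 + √258)²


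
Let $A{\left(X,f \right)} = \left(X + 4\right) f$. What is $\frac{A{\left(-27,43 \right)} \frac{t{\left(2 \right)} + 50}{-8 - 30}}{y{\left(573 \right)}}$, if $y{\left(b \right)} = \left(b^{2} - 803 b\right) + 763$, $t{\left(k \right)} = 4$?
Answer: $- \frac{26703}{2489513} \approx -0.010726$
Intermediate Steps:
$A{\left(X,f \right)} = f \left(4 + X\right)$ ($A{\left(X,f \right)} = \left(4 + X\right) f = f \left(4 + X\right)$)
$y{\left(b \right)} = 763 + b^{2} - 803 b$
$\frac{A{\left(-27,43 \right)} \frac{t{\left(2 \right)} + 50}{-8 - 30}}{y{\left(573 \right)}} = \frac{43 \left(4 - 27\right) \frac{4 + 50}{-8 - 30}}{763 + 573^{2} - 460119} = \frac{43 \left(-23\right) \frac{54}{-38}}{763 + 328329 - 460119} = \frac{\left(-989\right) 54 \left(- \frac{1}{38}\right)}{-131027} = \left(-989\right) \left(- \frac{27}{19}\right) \left(- \frac{1}{131027}\right) = \frac{26703}{19} \left(- \frac{1}{131027}\right) = - \frac{26703}{2489513}$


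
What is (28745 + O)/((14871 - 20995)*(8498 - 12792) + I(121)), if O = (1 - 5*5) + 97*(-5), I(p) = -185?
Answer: 28236/26296271 ≈ 0.0010738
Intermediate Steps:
O = -509 (O = (1 - 25) - 485 = -24 - 485 = -509)
(28745 + O)/((14871 - 20995)*(8498 - 12792) + I(121)) = (28745 - 509)/((14871 - 20995)*(8498 - 12792) - 185) = 28236/(-6124*(-4294) - 185) = 28236/(26296456 - 185) = 28236/26296271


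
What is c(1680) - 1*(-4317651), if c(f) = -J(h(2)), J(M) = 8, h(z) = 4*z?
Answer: 4317643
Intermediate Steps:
c(f) = -8 (c(f) = -1*8 = -8)
c(1680) - 1*(-4317651) = -8 - 1*(-4317651) = -8 + 4317651 = 4317643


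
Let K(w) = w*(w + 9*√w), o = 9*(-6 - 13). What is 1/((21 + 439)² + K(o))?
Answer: 240841/58409404372 + 4617*I*√19/58409404372 ≈ 4.1233e-6 + 3.4455e-7*I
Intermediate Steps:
o = -171 (o = 9*(-19) = -171)
1/((21 + 439)² + K(o)) = 1/((21 + 439)² + ((-171)² + 9*(-171)^(3/2))) = 1/(460² + (29241 + 9*(-513*I*√19))) = 1/(211600 + (29241 - 4617*I*√19)) = 1/(240841 - 4617*I*√19)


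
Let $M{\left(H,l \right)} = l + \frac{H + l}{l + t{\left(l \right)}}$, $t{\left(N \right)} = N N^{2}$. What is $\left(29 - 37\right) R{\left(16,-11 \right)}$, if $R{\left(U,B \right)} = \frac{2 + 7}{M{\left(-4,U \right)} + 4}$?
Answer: $- \frac{74016}{20563} \approx -3.5995$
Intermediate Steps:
$t{\left(N \right)} = N^{3}$
$M{\left(H,l \right)} = l + \frac{H + l}{l + l^{3}}$
$R{\left(U,B \right)} = \frac{9}{4 + \frac{-4 + U + U^{2} + U^{4}}{U + U^{3}}}$ ($R{\left(U,B \right)} = \frac{2 + 7}{\frac{-4 + U + U^{2} + U^{4}}{U + U^{3}} + 4} = \frac{9}{4 + \frac{-4 + U + U^{2} + U^{4}}{U + U^{3}}}$)
$\left(29 - 37\right) R{\left(16,-11 \right)} = \left(29 - 37\right) 9 \cdot 16 \frac{1}{-4 + 16^{2} + 16^{4} + 4 \cdot 16^{3} + 5 \cdot 16} \left(1 + 16^{2}\right) = \left(29 - 37\right) 9 \cdot 16 \frac{1}{-4 + 256 + 65536 + 4 \cdot 4096 + 80} \left(1 + 256\right) = - 8 \cdot 9 \cdot 16 \frac{1}{-4 + 256 + 65536 + 16384 + 80} \cdot 257 = - 8 \cdot 9 \cdot 16 \cdot \frac{1}{82252} \cdot 257 = \left(-8\right) \frac{9252}{20563} = - \frac{74016}{20563}$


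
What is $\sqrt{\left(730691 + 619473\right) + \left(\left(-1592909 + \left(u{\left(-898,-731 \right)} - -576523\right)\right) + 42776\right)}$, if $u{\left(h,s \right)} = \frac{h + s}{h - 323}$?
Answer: $\frac{3 \sqrt{6930668283}}{407} \approx 613.64$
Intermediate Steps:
$u{\left(h,s \right)} = \frac{h + s}{-323 + h}$
$\sqrt{\left(730691 + 619473\right) + \left(\left(-1592909 + \left(u{\left(-898,-731 \right)} - -576523\right)\right) + 42776\right)} = \sqrt{\left(730691 + 619473\right) + \left(\left(-1592909 + \left(\frac{-898 - 731}{-323 - 898} - -576523\right)\right) + 42776\right)} = \sqrt{1350164 + \left(\left(-1592909 + \left(\frac{1}{-1221} \left(-1629\right) + 576523\right)\right) + 42776\right)} = \sqrt{1350164 + \left(\left(-1592909 + \left(\left(- \frac{1}{1221}\right) \left(-1629\right) + 576523\right)\right) + 42776\right)} = \sqrt{1350164 + \left(\left(-1592909 + \left(\frac{543}{407} + 576523\right)\right) + 42776\right)} = \sqrt{1350164 + \left(\left(-1592909 + \frac{234645404}{407}\right) + 42776\right)} = \sqrt{1350164 + \left(- \frac{413668559}{407} + 42776\right)} = \sqrt{1350164 - \frac{396258727}{407}} = \sqrt{\frac{153258021}{407}} = \frac{3 \sqrt{6930668283}}{407}$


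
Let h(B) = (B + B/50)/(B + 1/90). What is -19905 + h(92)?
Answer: -824124297/41405 ≈ -19904.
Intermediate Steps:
h(B) = 51*B/(50*(1/90 + B)) (h(B) = (B + B*(1/50))/(B + 1/90) = (B + B/50)/(1/90 + B) = (51*B/50)/(1/90 + B) = 51*B/(50*(1/90 + B)))
-19905 + h(92) = -19905 + (459/5)*92/(1 + 90*92) = -19905 + (459/5)*92/(1 + 8280) = -19905 + (459/5)*92/8281 = -19905 + (459/5)*92*(1/8281) = -19905 + 42228/41405 = -824124297/41405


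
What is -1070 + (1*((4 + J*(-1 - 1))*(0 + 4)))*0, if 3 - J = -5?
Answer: -1070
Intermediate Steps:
J = 8 (J = 3 - 1*(-5) = 3 + 5 = 8)
-1070 + (1*((4 + J*(-1 - 1))*(0 + 4)))*0 = -1070 + (1*((4 + 8*(-1 - 1))*(0 + 4)))*0 = -1070 + (1*((4 + 8*(-2))*4))*0 = -1070 + (1*((4 - 16)*4))*0 = -1070 + (1*(-12*4))*0 = -1070 + (1*(-48))*0 = -1070 - 48*0 = -1070 + 0 = -1070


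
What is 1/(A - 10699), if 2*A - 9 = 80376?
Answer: 2/58987 ≈ 3.3906e-5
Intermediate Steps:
A = 80385/2 (A = 9/2 + (½)*80376 = 9/2 + 40188 = 80385/2 ≈ 40193.)
1/(A - 10699) = 1/(80385/2 - 10699) = 1/(58987/2) = 2/58987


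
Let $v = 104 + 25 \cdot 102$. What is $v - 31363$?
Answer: $-28709$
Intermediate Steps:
$v = 2654$ ($v = 104 + 2550 = 2654$)
$v - 31363 = 2654 - 31363 = -28709$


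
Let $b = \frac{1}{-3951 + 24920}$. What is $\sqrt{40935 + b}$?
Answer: $\frac{8 \sqrt{281235577961}}{20969} \approx 202.32$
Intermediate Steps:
$b = \frac{1}{20969} \approx 4.7689 \cdot 10^{-5}$
$\sqrt{40935 + b} = \sqrt{40935 + \frac{1}{20969}} = \sqrt{\frac{858366016}{20969}} = \frac{8 \sqrt{281235577961}}{20969}$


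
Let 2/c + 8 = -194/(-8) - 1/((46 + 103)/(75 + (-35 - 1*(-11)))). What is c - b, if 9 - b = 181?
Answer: 1631924/9481 ≈ 172.13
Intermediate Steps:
b = -172 (b = 9 - 1*181 = 9 - 181 = -172)
c = 1192/9481 (c = 2/(-8 + (-194/(-8) - 1/((46 + 103)/(75 + (-35 - 1*(-11)))))) = 2/(-8 + (-194*(-1/8) - 1/(149/(75 + (-35 + 11))))) = 2/(-8 + (97/4 - 1/(149/(75 - 24)))) = 2/(-8 + (97/4 - 1/(149/51))) = 2/(-8 + (97/4 - 1/(149*(1/51)))) = 2/(-8 + (97/4 - 1/149/51)) = 2/(-8 + (97/4 - 1*51/149)) = 2/(-8 + (97/4 - 51/149)) = 2/(-8 + 14249/596) = 2/(9481/596) = 2*(596/9481) = 1192/9481 ≈ 0.12573)
c - b = 1192/9481 - 1*(-172) = 1192/9481 + 172 = 1631924/9481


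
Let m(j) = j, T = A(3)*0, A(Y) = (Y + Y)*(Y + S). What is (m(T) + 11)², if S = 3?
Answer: 121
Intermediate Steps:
A(Y) = 2*Y*(3 + Y) (A(Y) = (Y + Y)*(Y + 3) = (2*Y)*(3 + Y) = 2*Y*(3 + Y))
T = 0 (T = (2*3*(3 + 3))*0 = (2*3*6)*0 = 36*0 = 0)
(m(T) + 11)² = (0 + 11)² = 11² = 121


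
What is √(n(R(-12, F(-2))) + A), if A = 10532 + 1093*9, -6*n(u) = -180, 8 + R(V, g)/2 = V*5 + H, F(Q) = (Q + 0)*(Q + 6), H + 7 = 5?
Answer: √20399 ≈ 142.82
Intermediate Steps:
H = -2 (H = -7 + 5 = -2)
F(Q) = Q*(6 + Q)
R(V, g) = -20 + 10*V (R(V, g) = -16 + 2*(V*5 - 2) = -16 + 2*(5*V - 2) = -16 + 2*(-2 + 5*V) = -16 + (-4 + 10*V) = -20 + 10*V)
n(u) = 30 (n(u) = -⅙*(-180) = 30)
A = 20369 (A = 10532 + 9837 = 20369)
√(n(R(-12, F(-2))) + A) = √(30 + 20369) = √20399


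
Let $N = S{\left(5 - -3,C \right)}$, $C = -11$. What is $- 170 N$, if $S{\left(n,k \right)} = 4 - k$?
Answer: $-2550$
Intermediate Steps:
$N = 15$ ($N = 4 - -11 = 4 + 11 = 15$)
$- 170 N = \left(-170\right) 15 = -2550$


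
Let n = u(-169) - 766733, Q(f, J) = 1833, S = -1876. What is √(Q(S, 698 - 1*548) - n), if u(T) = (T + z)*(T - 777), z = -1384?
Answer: 2*I*√175143 ≈ 837.0*I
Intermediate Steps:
u(T) = (-1384 + T)*(-777 + T) (u(T) = (T - 1384)*(T - 777) = (-1384 + T)*(-777 + T))
n = 702405 (n = (1075368 + (-169)² - 2161*(-169)) - 766733 = (1075368 + 28561 + 365209) - 766733 = 1469138 - 766733 = 702405)
√(Q(S, 698 - 1*548) - n) = √(1833 - 1*702405) = √(1833 - 702405) = √(-700572) = 2*I*√175143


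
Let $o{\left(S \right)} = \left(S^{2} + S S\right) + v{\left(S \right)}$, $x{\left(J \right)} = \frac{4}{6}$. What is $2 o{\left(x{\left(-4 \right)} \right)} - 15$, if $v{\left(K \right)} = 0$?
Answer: $- \frac{119}{9} \approx -13.222$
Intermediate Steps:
$x{\left(J \right)} = \frac{2}{3}$ ($x{\left(J \right)} = 4 \cdot \frac{1}{6} = \frac{2}{3}$)
$o{\left(S \right)} = 2 S^{2}$ ($o{\left(S \right)} = \left(S^{2} + S S\right) + 0 = \left(S^{2} + S^{2}\right) + 0 = 2 S^{2} + 0 = 2 S^{2}$)
$2 o{\left(x{\left(-4 \right)} \right)} - 15 = 2 \cdot 2 \left(\frac{2}{3}\right)^{2} - 15 = 2 \cdot 2 \cdot \frac{4}{9} - 15 = 2 \cdot \frac{8}{9} - 15 = \frac{16}{9} - 15 = - \frac{119}{9}$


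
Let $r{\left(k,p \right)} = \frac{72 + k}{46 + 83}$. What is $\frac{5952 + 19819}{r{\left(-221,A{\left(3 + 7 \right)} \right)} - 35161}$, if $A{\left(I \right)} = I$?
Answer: $- \frac{3324459}{4535918} \approx -0.73292$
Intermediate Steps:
$r{\left(k,p \right)} = \frac{24}{43} + \frac{k}{129}$ ($r{\left(k,p \right)} = \frac{72 + k}{129} = \left(72 + k\right) \frac{1}{129} = \frac{24}{43} + \frac{k}{129}$)
$\frac{5952 + 19819}{r{\left(-221,A{\left(3 + 7 \right)} \right)} - 35161} = \frac{5952 + 19819}{\left(\frac{24}{43} + \frac{1}{129} \left(-221\right)\right) - 35161} = \frac{25771}{\left(\frac{24}{43} - \frac{221}{129}\right) - 35161} = \frac{25771}{- \frac{149}{129} - 35161} = \frac{25771}{- \frac{4535918}{129}} = 25771 \left(- \frac{129}{4535918}\right) = - \frac{3324459}{4535918}$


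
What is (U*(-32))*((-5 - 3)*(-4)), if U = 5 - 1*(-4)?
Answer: -9216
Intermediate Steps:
U = 9 (U = 5 + 4 = 9)
(U*(-32))*((-5 - 3)*(-4)) = (9*(-32))*((-5 - 3)*(-4)) = -(-2304)*(-4) = -288*32 = -9216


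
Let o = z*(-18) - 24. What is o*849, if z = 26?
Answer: -417708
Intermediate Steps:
o = -492 (o = 26*(-18) - 24 = -468 - 24 = -492)
o*849 = -492*849 = -417708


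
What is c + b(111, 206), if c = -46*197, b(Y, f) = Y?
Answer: -8951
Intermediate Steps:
c = -9062
c + b(111, 206) = -9062 + 111 = -8951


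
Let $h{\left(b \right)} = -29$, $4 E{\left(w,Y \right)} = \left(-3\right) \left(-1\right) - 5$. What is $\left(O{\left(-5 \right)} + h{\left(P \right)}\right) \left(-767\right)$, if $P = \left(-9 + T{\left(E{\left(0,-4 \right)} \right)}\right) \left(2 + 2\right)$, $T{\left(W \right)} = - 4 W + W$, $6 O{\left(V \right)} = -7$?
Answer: $\frac{138827}{6} \approx 23138.0$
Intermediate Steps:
$O{\left(V \right)} = - \frac{7}{6}$ ($O{\left(V \right)} = \frac{1}{6} \left(-7\right) = - \frac{7}{6}$)
$E{\left(w,Y \right)} = - \frac{1}{2}$ ($E{\left(w,Y \right)} = \frac{\left(-3\right) \left(-1\right) - 5}{4} = \frac{3 - 5}{4} = \frac{1}{4} \left(-2\right) = - \frac{1}{2}$)
$T{\left(W \right)} = - 3 W$
$P = -30$ ($P = \left(-9 - - \frac{3}{2}\right) \left(2 + 2\right) = \left(-9 + \frac{3}{2}\right) 4 = \left(- \frac{15}{2}\right) 4 = -30$)
$\left(O{\left(-5 \right)} + h{\left(P \right)}\right) \left(-767\right) = \left(- \frac{7}{6} - 29\right) \left(-767\right) = \left(- \frac{181}{6}\right) \left(-767\right) = \frac{138827}{6}$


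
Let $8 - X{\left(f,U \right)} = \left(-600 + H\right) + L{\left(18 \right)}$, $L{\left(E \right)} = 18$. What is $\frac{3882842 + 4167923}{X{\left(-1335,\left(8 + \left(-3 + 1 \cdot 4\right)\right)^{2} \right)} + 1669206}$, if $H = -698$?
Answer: $\frac{8050765}{1670494} \approx 4.8194$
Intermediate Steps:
$X{\left(f,U \right)} = 1288$ ($X{\left(f,U \right)} = 8 - \left(\left(-600 - 698\right) + 18\right) = 8 - \left(-1298 + 18\right) = 8 - -1280 = 8 + 1280 = 1288$)
$\frac{3882842 + 4167923}{X{\left(-1335,\left(8 + \left(-3 + 1 \cdot 4\right)\right)^{2} \right)} + 1669206} = \frac{3882842 + 4167923}{1288 + 1669206} = \frac{8050765}{1670494}$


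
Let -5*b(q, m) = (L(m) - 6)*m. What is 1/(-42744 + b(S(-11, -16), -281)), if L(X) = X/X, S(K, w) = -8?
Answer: -1/43025 ≈ -2.3242e-5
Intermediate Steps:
L(X) = 1
b(q, m) = m (b(q, m) = -(1 - 6)*m/5 = -(-1)*m = m)
1/(-42744 + b(S(-11, -16), -281)) = 1/(-42744 - 281) = 1/(-43025) = -1/43025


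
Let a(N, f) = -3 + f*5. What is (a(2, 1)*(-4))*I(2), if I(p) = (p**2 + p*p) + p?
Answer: -80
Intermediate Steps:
I(p) = p + 2*p**2 (I(p) = (p**2 + p**2) + p = 2*p**2 + p = p + 2*p**2)
a(N, f) = -3 + 5*f
(a(2, 1)*(-4))*I(2) = ((-3 + 5*1)*(-4))*(2*(1 + 2*2)) = ((-3 + 5)*(-4))*(2*(1 + 4)) = (2*(-4))*(2*5) = -8*10 = -80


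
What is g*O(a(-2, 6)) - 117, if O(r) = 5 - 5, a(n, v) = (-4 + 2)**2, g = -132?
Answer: -117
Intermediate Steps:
a(n, v) = 4 (a(n, v) = (-2)**2 = 4)
O(r) = 0
g*O(a(-2, 6)) - 117 = -132*0 - 117 = 0 - 117 = -117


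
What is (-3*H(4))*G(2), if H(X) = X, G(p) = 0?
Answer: 0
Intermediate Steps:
(-3*H(4))*G(2) = -3*4*0 = -12*0 = 0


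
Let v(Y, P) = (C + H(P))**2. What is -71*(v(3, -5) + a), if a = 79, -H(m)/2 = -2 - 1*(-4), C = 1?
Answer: -6248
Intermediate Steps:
H(m) = -4 (H(m) = -2*(-2 - 1*(-4)) = -2*(-2 + 4) = -2*2 = -4)
v(Y, P) = 9 (v(Y, P) = (1 - 4)**2 = (-3)**2 = 9)
-71*(v(3, -5) + a) = -71*(9 + 79) = -71*88 = -6248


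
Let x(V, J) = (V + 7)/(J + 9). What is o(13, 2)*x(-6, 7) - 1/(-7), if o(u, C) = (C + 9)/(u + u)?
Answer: 493/2912 ≈ 0.16930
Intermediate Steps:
o(u, C) = (9 + C)/(2*u) (o(u, C) = (9 + C)/((2*u)) = (9 + C)*(1/(2*u)) = (9 + C)/(2*u))
x(V, J) = (7 + V)/(9 + J)
o(13, 2)*x(-6, 7) - 1/(-7) = ((½)*(9 + 2)/13)*((7 - 6)/(9 + 7)) - 1/(-7) = ((½)*(1/13)*11)*(1/16) - 1*(-⅐) = 11*((1/16)*1)/26 + ⅐ = (11/26)*(1/16) + ⅐ = 11/416 + ⅐ = 493/2912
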